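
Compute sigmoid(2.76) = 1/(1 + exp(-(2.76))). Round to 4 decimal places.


Compute exp(-2.7600) = 0.0633.
Sigmoid = 1 / (1 + 0.0633) = 1 / 1.0633 = 0.9405.

0.9405


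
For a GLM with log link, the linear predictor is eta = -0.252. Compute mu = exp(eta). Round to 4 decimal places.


Apply the inverse link:
mu = e^-0.252 = 0.7772.

0.7772


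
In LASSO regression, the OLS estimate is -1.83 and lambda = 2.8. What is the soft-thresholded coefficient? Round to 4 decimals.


Check: |-1.83| = 1.83 vs lambda = 2.8.
Since |beta| <= lambda, the coefficient is set to 0.
Soft-thresholded coefficient = 0.0000.

0.0000


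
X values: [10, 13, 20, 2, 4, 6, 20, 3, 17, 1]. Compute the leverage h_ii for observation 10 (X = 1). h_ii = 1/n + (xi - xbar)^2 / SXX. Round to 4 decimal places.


Compute xbar = 9.6000 with n = 10 observations.
SXX = 502.4000.
Leverage = 1/10 + (1 - 9.6000)^2/502.4000 = 0.2472.

0.2472


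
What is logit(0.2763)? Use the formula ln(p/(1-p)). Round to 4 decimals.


Compute the odds: 0.2763/0.7237 = 0.3818.
Take the natural log: ln(0.3818) = -0.9629.

-0.9629


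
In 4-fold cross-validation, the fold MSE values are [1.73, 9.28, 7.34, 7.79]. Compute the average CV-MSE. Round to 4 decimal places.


Total MSE across folds = 26.1400.
CV-MSE = 26.1400/4 = 6.5350.

6.5350


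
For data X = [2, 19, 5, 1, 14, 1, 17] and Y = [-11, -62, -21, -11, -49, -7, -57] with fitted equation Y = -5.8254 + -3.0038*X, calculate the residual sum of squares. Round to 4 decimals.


Predicted values from Y = -5.8254 + -3.0038*X.
Residuals: [0.8330, 0.8976, -0.1556, -2.1708, -1.1214, 1.8292, -0.1100].
SSres = 10.8518.

10.8518


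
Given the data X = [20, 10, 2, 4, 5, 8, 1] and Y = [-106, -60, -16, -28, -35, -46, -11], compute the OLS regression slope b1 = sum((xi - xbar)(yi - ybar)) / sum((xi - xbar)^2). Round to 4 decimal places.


Calculate xbar = 7.1429, ybar = -43.1429.
S_xx = 252.8571, S_xy = -1260.8571.
Using b1 = S_xy / S_xx = -1260.8571 / 252.8571, we get b1 = -4.9864.

-4.9864


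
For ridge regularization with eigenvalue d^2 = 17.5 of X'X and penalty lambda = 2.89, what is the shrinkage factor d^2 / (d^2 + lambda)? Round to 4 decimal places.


Denominator = d^2 + lambda = 17.5 + 2.89 = 20.3900.
Shrinkage = 17.5 / 20.3900 = 0.8583.

0.8583


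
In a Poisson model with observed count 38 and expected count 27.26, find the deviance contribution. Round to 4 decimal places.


y/mu = 38/27.26 = 1.393984 (approx.), and ln(38/27.26) = 0.332166.
y * ln(y/mu) = 38 * 0.332166 = 12.622308.
y - mu = 10.74.
D = 2 * (12.622308 - 10.74) = 3.764616, which rounds to 3.7646.

3.7646


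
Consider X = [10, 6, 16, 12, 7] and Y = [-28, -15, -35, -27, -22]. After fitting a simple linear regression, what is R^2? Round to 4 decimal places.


Fit the OLS line: b0 = -7.6759, b1 = -1.7377.
SSres = 25.5401.
SStot = 221.2000.
R^2 = 1 - 25.5401/221.2000 = 0.8845.

0.8845


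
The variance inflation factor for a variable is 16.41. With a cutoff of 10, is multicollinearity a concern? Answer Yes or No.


Compare VIF = 16.41 to the threshold of 10.
16.41 >= 10, so the answer is Yes.

Yes


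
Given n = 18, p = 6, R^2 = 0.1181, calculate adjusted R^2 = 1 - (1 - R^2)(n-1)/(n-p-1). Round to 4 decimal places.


Plug in: Adj R^2 = 1 - (1 - 0.1181) * 17/11.
= 1 - 0.8819 * 17/11
= 1 - 14.9923 / 11
= 1 - 1.3629 = -0.3629.

-0.3629


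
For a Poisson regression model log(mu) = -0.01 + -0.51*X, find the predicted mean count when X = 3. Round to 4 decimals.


Linear predictor: eta = -0.01 + (-0.51)(3) = -1.5400.
Expected count: mu = exp(-1.5400) = 0.2144.

0.2144


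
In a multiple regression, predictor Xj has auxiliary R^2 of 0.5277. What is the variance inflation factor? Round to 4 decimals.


Using VIF = 1/(1 - R^2_j):
1 - 0.5277 = 0.4723.
VIF = 2.1173.

2.1173


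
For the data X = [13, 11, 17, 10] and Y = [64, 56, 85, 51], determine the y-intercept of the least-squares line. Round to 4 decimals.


Compute b1 = 4.8348 from the OLS formula.
With xbar = 12.7500 and ybar = 64.0000, the intercept is:
b0 = 64.0000 - 4.8348 * 12.7500 = 2.3565.

2.3565


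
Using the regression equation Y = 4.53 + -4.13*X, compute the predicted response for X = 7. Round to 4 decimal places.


Substitute X = 7 into the equation:
Y = 4.53 + -4.13 * 7 = 4.53 + -28.9100 = -24.3800.

-24.3800


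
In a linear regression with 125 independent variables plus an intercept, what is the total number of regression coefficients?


Including the intercept, the model has 125 predictor coefficients + 1 intercept.
Total = 126.

126


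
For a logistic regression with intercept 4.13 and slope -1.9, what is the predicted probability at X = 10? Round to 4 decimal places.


Linear predictor: z = 4.13 + -1.9 * 10 = -14.8700.
P = 1/(1 + exp(14.8700)) = 1/(1 + 2870509.2184) = 0.0000.

0.0000


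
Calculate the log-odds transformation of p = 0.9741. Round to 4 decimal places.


1 - p = 0.0259.
p/(1-p) = 37.6100.
logit = ln(37.6100) = 3.6273.

3.6273


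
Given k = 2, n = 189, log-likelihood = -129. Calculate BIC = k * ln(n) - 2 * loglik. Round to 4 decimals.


ln(189) = 5.241747.
k * ln(n) = 2 * 5.241747 = 10.483494.
-2L = 258.
BIC = 10.483494 + 258 = 268.483494, which rounds to 268.4835.

268.4835


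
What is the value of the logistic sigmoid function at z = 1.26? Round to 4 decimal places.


First, exp(-1.2600) = 0.2837.
Then sigma(z) = 1/(1 + 0.2837) = 0.7790.

0.7790


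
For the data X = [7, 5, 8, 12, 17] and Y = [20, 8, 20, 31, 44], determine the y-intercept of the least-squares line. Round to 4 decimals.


Compute b1 = 2.8040 from the OLS formula.
With xbar = 9.8000 and ybar = 24.6000, the intercept is:
b0 = 24.6000 - 2.8040 * 9.8000 = -2.8789.

-2.8789


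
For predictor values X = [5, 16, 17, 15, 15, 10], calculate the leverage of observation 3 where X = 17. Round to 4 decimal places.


Mean of X: xbar = 13.0000.
SXX = 106.0000.
For X = 17: h = 1/6 + (17 - 13.0000)^2/106.0000 = 0.3176.

0.3176


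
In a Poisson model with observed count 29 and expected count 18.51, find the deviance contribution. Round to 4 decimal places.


First: ln(29/18.51) = 0.448985.
Then: 29 * 0.448985 = 13.020565.
y - mu = 29 - 18.51 = 10.49.
D = 2(13.020565 - 10.49) = 5.061130, which rounds to 5.0611.

5.0611


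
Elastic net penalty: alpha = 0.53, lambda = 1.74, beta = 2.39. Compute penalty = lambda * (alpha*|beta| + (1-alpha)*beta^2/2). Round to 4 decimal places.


L1 component = 0.53 * |2.39| = 1.2667.
L2 component = 0.47 * 2.39^2 / 2 = 1.3423.
Penalty = 1.74 * (1.2667 + 1.3423) = 1.74 * 2.6090 = 4.5397.

4.5397


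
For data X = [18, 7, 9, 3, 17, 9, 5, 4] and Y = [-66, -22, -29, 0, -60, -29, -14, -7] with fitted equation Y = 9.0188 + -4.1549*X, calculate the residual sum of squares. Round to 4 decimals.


Predicted values from Y = 9.0188 + -4.1549*X.
Residuals: [-0.2306, -1.9345, -0.6247, 3.4459, 1.6145, -0.6247, -2.2443, 0.6008].
SSres = 24.4546.

24.4546


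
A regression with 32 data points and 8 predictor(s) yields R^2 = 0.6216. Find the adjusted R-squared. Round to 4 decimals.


Using the formula:
(1 - 0.6216) = 0.3784.
Multiply by 31/23: 0.3784 * 31 = 11.7304, then 11.7304 / 23 = 0.5100.
Adj R^2 = 1 - 0.5100 = 0.4900.

0.4900


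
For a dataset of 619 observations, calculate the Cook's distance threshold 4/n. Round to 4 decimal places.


Cook's distance cutoff = 4/n = 4/619.
= 0.0065.

0.0065


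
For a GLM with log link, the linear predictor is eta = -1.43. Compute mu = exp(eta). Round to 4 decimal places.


mu = exp(eta) = exp(-1.43).
= 0.2393.

0.2393


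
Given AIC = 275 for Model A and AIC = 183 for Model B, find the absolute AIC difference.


|AIC_A - AIC_B| = |275 - 183| = 92.
Model B is preferred (lower AIC).

92


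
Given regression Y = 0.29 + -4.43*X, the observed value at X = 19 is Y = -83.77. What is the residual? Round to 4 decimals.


Fitted value at X = 19 is yhat = 0.29 + -4.43*19 = -83.8800.
Residual = -83.77 - -83.8800 = 0.1100.

0.1100


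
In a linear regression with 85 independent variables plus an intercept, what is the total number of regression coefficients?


Including the intercept, the model has 85 predictor coefficients + 1 intercept.
Total = 86.

86


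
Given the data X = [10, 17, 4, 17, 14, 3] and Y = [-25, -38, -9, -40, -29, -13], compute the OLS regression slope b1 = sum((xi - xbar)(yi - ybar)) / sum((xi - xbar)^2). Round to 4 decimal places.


Calculate xbar = 10.8333, ybar = -25.6667.
S_xx = 194.8333, S_xy = -388.6667.
Using b1 = S_xy / S_xx = -388.6667 / 194.8333, we get b1 = -1.9949.

-1.9949


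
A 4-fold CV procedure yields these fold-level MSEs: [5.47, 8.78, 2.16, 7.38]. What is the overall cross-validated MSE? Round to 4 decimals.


Total MSE across folds = 23.7900.
CV-MSE = 23.7900/4 = 5.9475.

5.9475


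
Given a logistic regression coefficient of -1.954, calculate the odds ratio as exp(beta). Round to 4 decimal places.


exp(-1.954) = 0.1417.
So the odds ratio is 0.1417.

0.1417


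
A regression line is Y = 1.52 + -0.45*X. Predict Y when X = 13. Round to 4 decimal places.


Plug X = 13 into Y = 1.52 + -0.45*X:
Y = 1.52 + -5.8500 = -4.3300.

-4.3300


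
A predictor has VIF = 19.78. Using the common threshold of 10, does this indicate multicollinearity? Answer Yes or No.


The threshold is 10.
VIF = 19.78 is >= 10.
Multicollinearity indication: Yes.

Yes


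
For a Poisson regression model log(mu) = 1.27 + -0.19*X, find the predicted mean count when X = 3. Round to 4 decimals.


Linear predictor: eta = 1.27 + (-0.19)(3) = 0.7000.
Expected count: mu = exp(0.7000) = 2.0138.

2.0138


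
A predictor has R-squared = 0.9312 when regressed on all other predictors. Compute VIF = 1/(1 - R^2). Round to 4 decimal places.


Using VIF = 1/(1 - R^2_j):
1 - 0.9312 = 0.0688.
VIF = 14.5349.

14.5349


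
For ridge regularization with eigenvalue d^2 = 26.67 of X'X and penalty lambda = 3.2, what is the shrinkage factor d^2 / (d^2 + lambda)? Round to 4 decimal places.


d^2 + lambda = 26.67 + 3.2 = 29.8700.
Shrinkage factor = 26.67/29.8700 = 0.8929.

0.8929


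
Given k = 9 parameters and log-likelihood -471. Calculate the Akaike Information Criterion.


Compute:
2k = 2*9 = 18.
-2*loglik = -2*(-471) = 942.
AIC = 18 + 942 = 960.

960


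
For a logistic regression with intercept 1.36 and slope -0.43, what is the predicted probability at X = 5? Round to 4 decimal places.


Linear predictor: z = 1.36 + -0.43 * 5 = -0.7900.
P = 1/(1 + exp(0.7900)) = 1/(1 + 2.2034) = 0.3122.

0.3122


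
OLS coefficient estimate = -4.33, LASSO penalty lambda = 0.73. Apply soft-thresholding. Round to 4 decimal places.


Check: |-4.33| = 4.33 vs lambda = 0.73.
Since |beta| > lambda, coefficient = sign(beta)*(|beta| - lambda) = -3.6000.
Soft-thresholded coefficient = -3.6000.

-3.6000


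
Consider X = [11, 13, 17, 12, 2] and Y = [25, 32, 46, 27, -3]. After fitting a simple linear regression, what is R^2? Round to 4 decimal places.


Fit the OLS line: b0 = -10.1246, b1 = 3.2295.
SSres = 4.7738.
SStot = 1277.2000.
R^2 = 1 - 4.7738/1277.2000 = 0.9963.

0.9963


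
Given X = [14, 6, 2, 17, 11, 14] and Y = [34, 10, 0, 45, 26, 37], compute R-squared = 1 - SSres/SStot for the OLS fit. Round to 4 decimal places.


The fitted line is Y = -7.0460 + 3.0356*X.
SSres = 7.1318, SStot = 1475.3333.
R^2 = 1 - SSres/SStot = 0.9952.

0.9952


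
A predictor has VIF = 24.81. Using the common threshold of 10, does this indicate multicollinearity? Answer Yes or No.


Check: VIF = 24.81 vs threshold = 10.
Since 24.81 >= 10, the answer is Yes.

Yes


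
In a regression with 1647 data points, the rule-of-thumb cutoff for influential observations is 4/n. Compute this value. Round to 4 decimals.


Using the rule of thumb:
Threshold = 4 / 1647 = 0.0024.

0.0024


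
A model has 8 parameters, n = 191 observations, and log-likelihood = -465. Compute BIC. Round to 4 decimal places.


ln(191) = 5.252273.
k * ln(n) = 8 * 5.252273 = 42.018184.
-2L = 930.
BIC = 42.018184 + 930 = 972.018184, which rounds to 972.0182.

972.0182


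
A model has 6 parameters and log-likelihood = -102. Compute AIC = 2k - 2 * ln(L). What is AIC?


AIC = 2*6 - 2*(-102).
= 12 + 204 = 216.

216


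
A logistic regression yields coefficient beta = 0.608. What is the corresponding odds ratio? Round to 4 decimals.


The odds ratio is computed as:
OR = e^(0.608) = 1.8368.

1.8368


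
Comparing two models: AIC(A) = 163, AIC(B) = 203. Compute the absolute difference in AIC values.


Compute |163 - 203| = 40.
Model A has the smaller AIC.

40


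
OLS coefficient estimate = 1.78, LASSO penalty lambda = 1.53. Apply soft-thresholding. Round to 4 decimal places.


Absolute value: |1.78| = 1.78.
Compare to lambda = 1.53.
Since |beta| > lambda, coefficient = sign(beta)*(|beta| - lambda) = 0.2500.

0.2500


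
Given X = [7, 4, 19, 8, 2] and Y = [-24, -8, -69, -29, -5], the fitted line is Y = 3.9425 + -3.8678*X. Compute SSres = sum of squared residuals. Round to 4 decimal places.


For each point, residual = actual - predicted.
Residuals: [-0.8679, 3.5287, 0.5457, -2.0001, -1.2069].
Sum of squared residuals = 18.9598.

18.9598


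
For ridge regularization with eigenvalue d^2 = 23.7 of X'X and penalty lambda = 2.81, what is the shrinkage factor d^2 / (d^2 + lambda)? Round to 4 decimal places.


d^2 + lambda = 23.7 + 2.81 = 26.5100.
Shrinkage factor = 23.7/26.5100 = 0.8940.

0.8940


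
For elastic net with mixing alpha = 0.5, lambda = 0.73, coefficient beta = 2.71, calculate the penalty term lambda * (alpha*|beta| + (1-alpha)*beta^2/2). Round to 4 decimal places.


Compute:
L1 = 0.5 * 2.71 = 1.3550.
L2 = 0.5 * 2.71^2 / 2 = 1.8360.
Penalty = 0.73 * (1.3550 + 1.8360) = 2.3294.

2.3294


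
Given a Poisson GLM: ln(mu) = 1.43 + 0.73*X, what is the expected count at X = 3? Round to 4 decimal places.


Linear predictor: eta = 1.43 + (0.73)(3) = 3.6200.
Expected count: mu = exp(3.6200) = 37.3376.

37.3376


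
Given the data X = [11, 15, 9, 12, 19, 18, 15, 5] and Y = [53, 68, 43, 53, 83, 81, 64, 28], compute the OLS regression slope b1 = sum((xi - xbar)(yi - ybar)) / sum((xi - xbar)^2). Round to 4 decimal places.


Calculate xbar = 13.0000, ybar = 59.1250.
S_xx = 154.0000, S_xy = 612.0000.
Using b1 = S_xy / S_xx = 612.0000 / 154.0000, we get b1 = 3.9740.

3.9740


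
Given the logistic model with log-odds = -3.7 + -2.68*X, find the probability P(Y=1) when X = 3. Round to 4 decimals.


Linear predictor: z = -3.7 + -2.68 * 3 = -11.7400.
P = 1/(1 + exp(11.7400)) = 1/(1 + 125492.3400) = 0.0000.

0.0000


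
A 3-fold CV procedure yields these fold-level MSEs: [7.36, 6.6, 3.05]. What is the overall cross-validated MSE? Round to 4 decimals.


Add all fold MSEs: 17.0100.
Divide by k = 3: 17.0100/3 = 5.6700.

5.6700


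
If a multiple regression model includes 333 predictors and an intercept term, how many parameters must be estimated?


Each predictor gets one coefficient, plus one intercept.
Total parameters = 333 + 1 = 334.

334


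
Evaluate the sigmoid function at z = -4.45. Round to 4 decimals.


Compute exp(4.4500) = 85.6269.
Sigmoid = 1 / (1 + 85.6269) = 1 / 86.6269 = 0.0115.

0.0115


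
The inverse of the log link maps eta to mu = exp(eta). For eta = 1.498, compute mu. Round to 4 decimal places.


Apply the inverse link:
mu = e^1.498 = 4.4727.

4.4727


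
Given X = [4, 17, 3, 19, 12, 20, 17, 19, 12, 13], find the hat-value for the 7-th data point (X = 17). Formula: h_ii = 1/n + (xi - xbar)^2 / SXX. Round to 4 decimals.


n = 10, xbar = 13.6000.
SXX = sum((xi - xbar)^2) = 332.4000.
h = 1/10 + (17 - 13.6000)^2 / 332.4000 = 0.1348.

0.1348


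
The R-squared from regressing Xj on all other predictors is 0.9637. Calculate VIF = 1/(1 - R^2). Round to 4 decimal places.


Denominator: 1 - 0.9637 = 0.0363.
VIF = 1 / 0.0363 = 27.5482.

27.5482


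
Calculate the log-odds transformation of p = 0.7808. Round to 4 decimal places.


1 - p = 0.2192.
p/(1-p) = 3.5620.
logit = ln(3.5620) = 1.2703.

1.2703


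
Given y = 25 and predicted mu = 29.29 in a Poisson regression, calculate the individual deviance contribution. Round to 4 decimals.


First: ln(25/29.29) = -0.158370.
Then: 25 * -0.158370 = -3.959250.
y - mu = 25 - 29.29 = -4.29.
D = 2(-3.959250 - -4.29) = 0.661500, which rounds to 0.6615.

0.6615


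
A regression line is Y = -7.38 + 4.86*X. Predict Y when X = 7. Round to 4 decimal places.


Substitute X = 7 into the equation:
Y = -7.38 + 4.86 * 7 = -7.38 + 34.0200 = 26.6400.

26.6400


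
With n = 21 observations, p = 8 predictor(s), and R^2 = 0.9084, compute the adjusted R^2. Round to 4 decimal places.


Adjusted R^2 = 1 - (1 - R^2) * (n-1)/(n-p-1).
(1 - R^2) = 0.0916.
(n-1)/(n-p-1) = 20/12.
(1 - R^2) * (n-1) = 0.0916 * 20 = 1.8320.
Divide by (n-p-1): 1.8320 / 12 = 0.1527.
Adj R^2 = 1 - 0.1527 = 0.8473.

0.8473


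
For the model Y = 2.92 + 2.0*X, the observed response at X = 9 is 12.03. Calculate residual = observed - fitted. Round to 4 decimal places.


Compute yhat = 2.92 + (2.0)(9) = 20.9200.
Residual = actual - predicted = 12.03 - 20.9200 = -8.8900.

-8.8900


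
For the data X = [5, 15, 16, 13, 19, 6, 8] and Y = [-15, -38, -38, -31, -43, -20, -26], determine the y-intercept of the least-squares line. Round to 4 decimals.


Compute b1 = -1.8770 from the OLS formula.
With xbar = 11.7143 and ybar = -30.1429, the intercept is:
b0 = -30.1429 - -1.8770 * 11.7143 = -8.1547.

-8.1547


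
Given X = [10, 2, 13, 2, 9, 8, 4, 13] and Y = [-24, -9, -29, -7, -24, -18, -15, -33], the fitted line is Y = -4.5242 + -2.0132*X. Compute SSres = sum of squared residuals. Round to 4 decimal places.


Predicted values from Y = -4.5242 + -2.0132*X.
Residuals: [0.6562, -0.4494, 1.6958, 1.5506, -1.3570, 2.6298, -2.4230, -2.3042].
SSres = 25.8502.

25.8502


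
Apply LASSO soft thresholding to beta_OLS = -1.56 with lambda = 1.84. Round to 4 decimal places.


Absolute value: |-1.56| = 1.56.
Compare to lambda = 1.84.
Since |beta| <= lambda, the coefficient is set to 0.

0.0000


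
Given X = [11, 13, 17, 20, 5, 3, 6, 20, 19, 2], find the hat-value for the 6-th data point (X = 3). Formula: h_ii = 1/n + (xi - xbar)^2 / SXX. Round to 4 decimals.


n = 10, xbar = 11.6000.
SXX = sum((xi - xbar)^2) = 468.4000.
h = 1/10 + (3 - 11.6000)^2 / 468.4000 = 0.2579.

0.2579


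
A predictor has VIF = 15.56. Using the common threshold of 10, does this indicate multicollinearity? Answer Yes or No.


Compare VIF = 15.56 to the threshold of 10.
15.56 >= 10, so the answer is Yes.

Yes


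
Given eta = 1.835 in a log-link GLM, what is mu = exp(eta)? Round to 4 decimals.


mu = exp(eta) = exp(1.835).
= 6.2651.

6.2651


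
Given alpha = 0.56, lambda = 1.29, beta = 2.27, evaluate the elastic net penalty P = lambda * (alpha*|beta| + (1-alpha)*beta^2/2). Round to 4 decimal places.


Compute:
L1 = 0.56 * 2.27 = 1.2712.
L2 = 0.44 * 2.27^2 / 2 = 1.1336.
Penalty = 1.29 * (1.2712 + 1.1336) = 3.1022.

3.1022


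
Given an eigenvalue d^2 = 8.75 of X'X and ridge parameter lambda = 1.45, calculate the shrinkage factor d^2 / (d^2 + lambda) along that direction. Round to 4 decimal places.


d^2 + lambda = 8.75 + 1.45 = 10.2000.
Shrinkage factor = 8.75/10.2000 = 0.8578.

0.8578


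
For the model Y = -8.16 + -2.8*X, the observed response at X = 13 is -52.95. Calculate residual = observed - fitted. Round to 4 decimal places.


Predicted = -8.16 + -2.8 * 13 = -44.5600.
Residual = -52.95 - -44.5600 = -8.3900.

-8.3900


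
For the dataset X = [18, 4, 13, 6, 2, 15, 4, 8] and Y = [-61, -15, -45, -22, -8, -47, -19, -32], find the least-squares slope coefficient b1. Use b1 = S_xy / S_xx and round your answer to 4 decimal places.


Calculate xbar = 8.7500, ybar = -31.1250.
S_xx = 241.5000, S_xy = -749.2500.
Using b1 = S_xy / S_xx = -749.2500 / 241.5000, we get b1 = -3.1025.

-3.1025


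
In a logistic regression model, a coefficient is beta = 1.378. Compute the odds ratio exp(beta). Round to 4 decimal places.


exp(1.378) = 3.9670.
So the odds ratio is 3.9670.

3.9670


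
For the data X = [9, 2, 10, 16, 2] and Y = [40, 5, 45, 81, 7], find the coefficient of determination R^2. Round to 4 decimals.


Fit the OLS line: b0 = -5.4830, b1 = 5.2670.
SSres = 17.1591.
SStot = 3923.2000.
R^2 = 1 - 17.1591/3923.2000 = 0.9956.

0.9956


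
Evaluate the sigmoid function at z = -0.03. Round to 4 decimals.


Compute exp(0.0300) = 1.0305.
Sigmoid = 1 / (1 + 1.0305) = 1 / 2.0305 = 0.4925.

0.4925


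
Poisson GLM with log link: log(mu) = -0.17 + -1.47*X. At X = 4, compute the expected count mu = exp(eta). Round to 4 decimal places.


Linear predictor: eta = -0.17 + (-1.47)(4) = -6.0500.
Expected count: mu = exp(-6.0500) = 0.0024.

0.0024


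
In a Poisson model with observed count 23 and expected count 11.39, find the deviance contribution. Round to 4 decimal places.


y/mu = 23/11.39 = 2.019315 (approx.), and ln(23/11.39) = 0.702758.
y * ln(y/mu) = 23 * 0.702758 = 16.163434.
y - mu = 11.61.
D = 2 * (16.163434 - 11.61) = 9.106868, which rounds to 9.1069.

9.1069


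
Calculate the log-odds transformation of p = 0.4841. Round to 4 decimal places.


1 - p = 0.5159.
p/(1-p) = 0.9384.
logit = ln(0.9384) = -0.0636.

-0.0636


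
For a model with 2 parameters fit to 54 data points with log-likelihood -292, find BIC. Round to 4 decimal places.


k * ln(n) = 2 * ln(54) = 2 * 3.988984 = 7.977968.
-2 * loglik = -2 * (-292) = 584.
BIC = 7.977968 + 584 = 591.977968, which rounds to 591.9780.

591.9780


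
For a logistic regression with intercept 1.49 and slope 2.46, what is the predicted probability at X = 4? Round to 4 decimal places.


z = 1.49 + 2.46 * 4 = 11.3300.
Sigmoid: P = 1 / (1 + exp(-11.3300)) = 1.0000.

1.0000


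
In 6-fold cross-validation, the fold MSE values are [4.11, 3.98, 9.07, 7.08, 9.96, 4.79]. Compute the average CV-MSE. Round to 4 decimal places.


Add all fold MSEs: 38.9900.
Divide by k = 6: 38.9900/6 = 6.4983.

6.4983


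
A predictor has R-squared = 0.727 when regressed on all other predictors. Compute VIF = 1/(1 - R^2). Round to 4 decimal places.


VIF = 1 / (1 - 0.727).
= 1 / 0.273 = 3.6630.

3.6630


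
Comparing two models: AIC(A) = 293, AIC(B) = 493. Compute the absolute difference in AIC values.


Compute |293 - 493| = 200.
Model A has the smaller AIC.

200


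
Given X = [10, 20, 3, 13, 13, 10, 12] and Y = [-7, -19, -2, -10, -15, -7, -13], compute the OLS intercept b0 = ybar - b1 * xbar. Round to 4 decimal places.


Compute b1 = -1.0558 from the OLS formula.
With xbar = 11.5714 and ybar = -10.4286, the intercept is:
b0 = -10.4286 - -1.0558 * 11.5714 = 1.7881.

1.7881


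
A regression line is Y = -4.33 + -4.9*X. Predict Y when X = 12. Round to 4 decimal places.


Predicted value:
Y = -4.33 + (-4.9)(12) = -4.33 + -58.8000 = -63.1300.

-63.1300


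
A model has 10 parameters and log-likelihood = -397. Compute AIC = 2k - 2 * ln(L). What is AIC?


AIC = 2*10 - 2*(-397).
= 20 + 794 = 814.

814


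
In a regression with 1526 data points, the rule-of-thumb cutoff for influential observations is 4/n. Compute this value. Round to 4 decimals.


Using the rule of thumb:
Threshold = 4 / 1526 = 0.0026.

0.0026


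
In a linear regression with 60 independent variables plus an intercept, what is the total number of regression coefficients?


Total coefficients = number of predictors + 1 (for the intercept).
= 60 + 1 = 61.

61


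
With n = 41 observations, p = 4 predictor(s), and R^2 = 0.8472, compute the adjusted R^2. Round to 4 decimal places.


Plug in: Adj R^2 = 1 - (1 - 0.8472) * 40/36.
= 1 - 0.1528 * 40/36
= 1 - 6.1120 / 36
= 1 - 0.1698 = 0.8302.

0.8302


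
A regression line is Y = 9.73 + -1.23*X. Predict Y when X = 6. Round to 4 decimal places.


Predicted value:
Y = 9.73 + (-1.23)(6) = 9.73 + -7.3800 = 2.3500.

2.3500


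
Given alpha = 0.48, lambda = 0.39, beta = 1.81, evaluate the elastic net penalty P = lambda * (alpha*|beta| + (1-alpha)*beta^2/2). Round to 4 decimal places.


L1 component = 0.48 * |1.81| = 0.8688.
L2 component = 0.52 * 1.81^2 / 2 = 0.8518.
Penalty = 0.39 * (0.8688 + 0.8518) = 0.39 * 1.7206 = 0.6710.

0.6710


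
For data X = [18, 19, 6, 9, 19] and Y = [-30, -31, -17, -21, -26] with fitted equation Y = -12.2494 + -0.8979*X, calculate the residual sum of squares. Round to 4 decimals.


Predicted values from Y = -12.2494 + -0.8979*X.
Residuals: [-1.5884, -1.6905, 0.6368, -0.6695, 3.3095].
SSres = 17.1873.

17.1873


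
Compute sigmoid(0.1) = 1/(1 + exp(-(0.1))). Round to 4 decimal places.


Compute exp(-0.1000) = 0.9048.
Sigmoid = 1 / (1 + 0.9048) = 1 / 1.9048 = 0.5250.

0.5250


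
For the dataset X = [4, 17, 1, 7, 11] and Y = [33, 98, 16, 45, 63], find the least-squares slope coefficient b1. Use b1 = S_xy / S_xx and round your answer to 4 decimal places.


First compute the means: xbar = 8.0000, ybar = 51.0000.
Then S_xx = sum((xi - xbar)^2) = 156.0000.
S_xy = sum((xi - xbar)(yi - ybar)) = 782.0000.
b1 = S_xy / S_xx = 782.0000 / 156.0000 = 5.0128.

5.0128


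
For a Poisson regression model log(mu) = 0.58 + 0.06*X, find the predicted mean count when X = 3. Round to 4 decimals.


Compute eta = 0.58 + 0.06 * 3 = 0.7600.
Apply inverse link: mu = e^0.7600 = 2.1383.

2.1383


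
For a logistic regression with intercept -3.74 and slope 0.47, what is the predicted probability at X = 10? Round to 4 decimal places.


z = -3.74 + 0.47 * 10 = 0.9600.
Sigmoid: P = 1 / (1 + exp(-0.9600)) = 0.7231.

0.7231


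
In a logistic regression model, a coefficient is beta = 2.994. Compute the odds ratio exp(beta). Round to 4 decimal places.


Odds ratio = exp(beta) = exp(2.994).
= 19.9654.

19.9654


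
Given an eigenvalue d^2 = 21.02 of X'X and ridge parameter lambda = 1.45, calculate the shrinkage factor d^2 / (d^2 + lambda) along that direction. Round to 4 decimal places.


Denominator = d^2 + lambda = 21.02 + 1.45 = 22.4700.
Shrinkage = 21.02 / 22.4700 = 0.9355.

0.9355


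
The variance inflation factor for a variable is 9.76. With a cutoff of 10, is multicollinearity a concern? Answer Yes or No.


Compare VIF = 9.76 to the threshold of 10.
9.76 < 10, so the answer is No.

No


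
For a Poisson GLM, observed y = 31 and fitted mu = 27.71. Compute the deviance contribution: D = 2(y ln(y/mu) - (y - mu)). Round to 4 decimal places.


First: ln(31/27.71) = 0.112194.
Then: 31 * 0.112194 = 3.478014.
y - mu = 31 - 27.71 = 3.29.
D = 2(3.478014 - 3.29) = 0.376028, which rounds to 0.3760.

0.3760


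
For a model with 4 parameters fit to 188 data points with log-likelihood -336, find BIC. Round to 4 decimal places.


ln(188) = 5.236442.
k * ln(n) = 4 * 5.236442 = 20.945768.
-2L = 672.
BIC = 20.945768 + 672 = 692.945768, which rounds to 692.9458.

692.9458


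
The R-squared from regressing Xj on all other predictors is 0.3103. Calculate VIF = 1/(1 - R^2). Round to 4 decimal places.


VIF = 1 / (1 - 0.3103).
= 1 / 0.6897 = 1.4499.

1.4499


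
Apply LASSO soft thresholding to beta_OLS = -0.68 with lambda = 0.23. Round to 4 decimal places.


Absolute value: |-0.68| = 0.68.
Compare to lambda = 0.23.
Since |beta| > lambda, coefficient = sign(beta)*(|beta| - lambda) = -0.4500.

-0.4500


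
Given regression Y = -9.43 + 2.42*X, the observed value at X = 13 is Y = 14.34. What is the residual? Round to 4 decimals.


Compute yhat = -9.43 + (2.42)(13) = 22.0300.
Residual = actual - predicted = 14.34 - 22.0300 = -7.6900.

-7.6900


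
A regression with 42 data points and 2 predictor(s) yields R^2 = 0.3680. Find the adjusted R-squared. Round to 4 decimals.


Plug in: Adj R^2 = 1 - (1 - 0.3680) * 41/39.
= 1 - 0.6320 * 41/39
= 1 - 25.9120 / 39
= 1 - 0.6644 = 0.3356.

0.3356


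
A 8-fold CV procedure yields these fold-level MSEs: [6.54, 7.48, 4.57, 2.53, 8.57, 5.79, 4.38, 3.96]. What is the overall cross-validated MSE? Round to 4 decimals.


Sum of fold MSEs = 43.8200.
Average = 43.8200 / 8 = 5.4775.

5.4775


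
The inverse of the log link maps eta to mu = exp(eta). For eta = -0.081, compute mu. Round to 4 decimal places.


Apply the inverse link:
mu = e^-0.081 = 0.9222.

0.9222


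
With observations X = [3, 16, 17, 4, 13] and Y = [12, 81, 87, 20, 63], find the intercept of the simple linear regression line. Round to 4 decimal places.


The slope is b1 = 5.2043.
Sample means are xbar = 10.6000 and ybar = 52.6000.
Intercept: b0 = 52.6000 - (5.2043)(10.6000) = -2.5655.

-2.5655


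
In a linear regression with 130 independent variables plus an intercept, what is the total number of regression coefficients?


Total coefficients = number of predictors + 1 (for the intercept).
= 130 + 1 = 131.

131


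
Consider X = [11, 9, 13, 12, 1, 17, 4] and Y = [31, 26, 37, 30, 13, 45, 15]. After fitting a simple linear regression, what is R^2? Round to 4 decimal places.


The fitted line is Y = 8.5207 + 2.0501*X.
SSres = 25.5493, SStot = 780.8571.
R^2 = 1 - SSres/SStot = 0.9673.

0.9673


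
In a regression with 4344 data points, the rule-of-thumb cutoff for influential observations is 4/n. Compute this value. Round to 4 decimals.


The threshold is 4/n.
4/4344 = 0.0009.

0.0009


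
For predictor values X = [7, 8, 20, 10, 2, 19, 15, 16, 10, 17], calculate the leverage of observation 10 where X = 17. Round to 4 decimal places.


Mean of X: xbar = 12.4000.
SXX = 310.4000.
For X = 17: h = 1/10 + (17 - 12.4000)^2/310.4000 = 0.1682.

0.1682


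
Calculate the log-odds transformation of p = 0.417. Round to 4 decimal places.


The odds are p/(1-p) = 0.417 / 0.583 = 0.7153.
logit(p) = ln(0.7153) = -0.3351.

-0.3351


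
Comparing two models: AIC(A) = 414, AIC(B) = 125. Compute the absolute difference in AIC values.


|AIC_A - AIC_B| = |414 - 125| = 289.
Model B is preferred (lower AIC).

289


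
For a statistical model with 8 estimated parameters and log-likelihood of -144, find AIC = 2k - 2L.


AIC = 2k - 2*loglik = 2(8) - 2(-144).
= 16 + 288 = 304.

304


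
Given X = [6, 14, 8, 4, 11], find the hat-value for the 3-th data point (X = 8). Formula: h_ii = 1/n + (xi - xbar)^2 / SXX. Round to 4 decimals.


Mean of X: xbar = 8.6000.
SXX = 63.2000.
For X = 8: h = 1/5 + (8 - 8.6000)^2/63.2000 = 0.2057.

0.2057


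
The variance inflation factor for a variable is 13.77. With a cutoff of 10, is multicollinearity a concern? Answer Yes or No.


Check: VIF = 13.77 vs threshold = 10.
Since 13.77 >= 10, the answer is Yes.

Yes


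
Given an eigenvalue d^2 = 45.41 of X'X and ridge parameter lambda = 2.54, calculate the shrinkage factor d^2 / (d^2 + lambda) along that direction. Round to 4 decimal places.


d^2 + lambda = 45.41 + 2.54 = 47.9500.
Shrinkage factor = 45.41/47.9500 = 0.9470.

0.9470


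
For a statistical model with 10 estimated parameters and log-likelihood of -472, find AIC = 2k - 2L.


AIC = 2k - 2*loglik = 2(10) - 2(-472).
= 20 + 944 = 964.

964


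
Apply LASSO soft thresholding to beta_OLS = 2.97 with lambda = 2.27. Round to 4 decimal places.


|beta_OLS| = 2.97.
lambda = 2.27.
Since |beta| > lambda, coefficient = sign(beta)*(|beta| - lambda) = 0.7000.
Result = 0.7000.

0.7000


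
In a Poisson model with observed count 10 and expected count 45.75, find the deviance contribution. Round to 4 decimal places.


y/mu = 10/45.75 = 0.218579 (approx.), and ln(10/45.75) = -1.520607.
y * ln(y/mu) = 10 * -1.520607 = -15.206070.
y - mu = -35.75.
D = 2 * (-15.206070 - -35.75) = 41.087860, which rounds to 41.0879.

41.0879


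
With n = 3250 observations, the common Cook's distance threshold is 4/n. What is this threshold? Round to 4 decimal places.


The threshold is 4/n.
4/3250 = 0.0012.

0.0012


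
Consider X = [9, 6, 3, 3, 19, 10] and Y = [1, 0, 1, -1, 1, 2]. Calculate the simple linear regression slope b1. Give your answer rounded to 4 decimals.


First compute the means: xbar = 8.3333, ybar = 0.6667.
Then S_xx = sum((xi - xbar)^2) = 179.3333.
S_xy = sum((xi - xbar)(yi - ybar)) = 14.6667.
b1 = S_xy / S_xx = 14.6667 / 179.3333 = 0.0818.

0.0818


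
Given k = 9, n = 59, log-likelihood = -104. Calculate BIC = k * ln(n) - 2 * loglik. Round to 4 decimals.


k * ln(n) = 9 * ln(59) = 9 * 4.077537 = 36.697833.
-2 * loglik = -2 * (-104) = 208.
BIC = 36.697833 + 208 = 244.697833, which rounds to 244.6978.

244.6978


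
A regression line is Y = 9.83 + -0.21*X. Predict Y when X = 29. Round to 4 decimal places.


Substitute X = 29 into the equation:
Y = 9.83 + -0.21 * 29 = 9.83 + -6.0900 = 3.7400.

3.7400


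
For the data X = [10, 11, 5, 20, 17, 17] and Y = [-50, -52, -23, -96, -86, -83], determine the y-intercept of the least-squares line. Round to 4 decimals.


The slope is b1 = -4.9576.
Sample means are xbar = 13.3333 and ybar = -65.0000.
Intercept: b0 = -65.0000 - (-4.9576)(13.3333) = 1.1017.

1.1017


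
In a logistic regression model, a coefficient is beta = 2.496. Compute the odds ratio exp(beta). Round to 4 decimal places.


Odds ratio = exp(beta) = exp(2.496).
= 12.1339.

12.1339


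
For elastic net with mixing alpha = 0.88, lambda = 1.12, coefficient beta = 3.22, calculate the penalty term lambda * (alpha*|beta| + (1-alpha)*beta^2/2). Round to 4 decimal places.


Compute:
L1 = 0.88 * 3.22 = 2.8336.
L2 = 0.12 * 3.22^2 / 2 = 0.6221.
Penalty = 1.12 * (2.8336 + 0.6221) = 3.8704.

3.8704


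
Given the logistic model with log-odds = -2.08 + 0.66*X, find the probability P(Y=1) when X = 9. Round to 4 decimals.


z = -2.08 + 0.66 * 9 = 3.8600.
Sigmoid: P = 1 / (1 + exp(-3.8600)) = 0.9794.

0.9794


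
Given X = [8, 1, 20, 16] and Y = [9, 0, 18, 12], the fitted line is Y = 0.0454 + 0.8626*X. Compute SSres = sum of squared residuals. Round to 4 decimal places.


Compute predicted values, then residuals = yi - yhat_i.
Residuals: [2.0538, -0.9080, 0.7026, -1.8470].
SSres = sum(residual^2) = 8.9476.

8.9476


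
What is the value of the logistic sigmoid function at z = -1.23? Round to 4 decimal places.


exp(1.2300) = 3.4212.
1 + exp(-z) = 4.4212.
sigmoid = 1/4.4212 = 0.2262.

0.2262


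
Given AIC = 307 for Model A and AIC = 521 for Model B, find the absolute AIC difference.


Compute |307 - 521| = 214.
Model A has the smaller AIC.

214


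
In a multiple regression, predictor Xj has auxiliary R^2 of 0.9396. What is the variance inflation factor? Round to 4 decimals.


Using VIF = 1/(1 - R^2_j):
1 - 0.9396 = 0.0604.
VIF = 16.5563.

16.5563


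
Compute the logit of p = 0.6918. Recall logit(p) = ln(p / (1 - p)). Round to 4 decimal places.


The odds are p/(1-p) = 0.6918 / 0.3082 = 2.2446.
logit(p) = ln(2.2446) = 0.8085.

0.8085


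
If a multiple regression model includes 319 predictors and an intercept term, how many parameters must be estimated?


Each predictor gets one coefficient, plus one intercept.
Total parameters = 319 + 1 = 320.

320


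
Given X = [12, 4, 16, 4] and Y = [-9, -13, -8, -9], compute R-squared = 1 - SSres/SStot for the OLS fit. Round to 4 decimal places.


After computing the OLS fit (b0=-12.0000, b1=0.2500):
SSres = 8.0000, SStot = 14.7500.
R^2 = 1 - 8.0000/14.7500 = 0.4576.

0.4576


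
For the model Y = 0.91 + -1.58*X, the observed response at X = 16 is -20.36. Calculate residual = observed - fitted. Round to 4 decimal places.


Fitted value at X = 16 is yhat = 0.91 + -1.58*16 = -24.3700.
Residual = -20.36 - -24.3700 = 4.0100.

4.0100


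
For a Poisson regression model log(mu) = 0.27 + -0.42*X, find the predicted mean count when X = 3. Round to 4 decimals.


eta = 0.27 + -0.42 * 3 = -0.9900.
mu = exp(-0.9900) = 0.3716.

0.3716


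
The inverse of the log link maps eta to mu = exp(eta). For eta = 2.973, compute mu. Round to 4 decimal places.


mu = exp(eta) = exp(2.973).
= 19.5505.

19.5505


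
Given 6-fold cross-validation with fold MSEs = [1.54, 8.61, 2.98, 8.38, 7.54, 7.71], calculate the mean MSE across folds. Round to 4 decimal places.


Total MSE across folds = 36.7600.
CV-MSE = 36.7600/6 = 6.1267.

6.1267


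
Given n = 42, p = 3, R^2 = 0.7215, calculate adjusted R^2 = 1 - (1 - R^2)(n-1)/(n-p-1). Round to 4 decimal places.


Plug in: Adj R^2 = 1 - (1 - 0.7215) * 41/38.
= 1 - 0.2785 * 41/38
= 1 - 11.4185 / 38
= 1 - 0.3005 = 0.6995.

0.6995


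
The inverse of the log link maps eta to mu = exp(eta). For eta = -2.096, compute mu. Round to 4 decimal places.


The inverse log link gives:
mu = exp(-2.096) = 0.1229.

0.1229


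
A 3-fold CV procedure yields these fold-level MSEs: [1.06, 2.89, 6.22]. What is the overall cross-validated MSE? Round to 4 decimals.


Total MSE across folds = 10.1700.
CV-MSE = 10.1700/3 = 3.3900.

3.3900


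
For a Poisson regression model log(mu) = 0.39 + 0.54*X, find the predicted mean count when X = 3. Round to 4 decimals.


Compute eta = 0.39 + 0.54 * 3 = 2.0100.
Apply inverse link: mu = e^2.0100 = 7.4633.

7.4633


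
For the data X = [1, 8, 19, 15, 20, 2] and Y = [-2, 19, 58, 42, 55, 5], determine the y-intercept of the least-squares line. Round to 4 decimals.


First find the slope: b1 = 3.0627.
Means: xbar = 10.8333, ybar = 29.5000.
b0 = ybar - b1 * xbar = 29.5000 - 3.0627 * 10.8333 = -3.6793.

-3.6793


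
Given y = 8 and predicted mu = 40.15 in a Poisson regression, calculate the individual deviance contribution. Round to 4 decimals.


y/mu = 8/40.15 = 0.199253 (approx.), and ln(8/40.15) = -1.613181.
y * ln(y/mu) = 8 * -1.613181 = -12.905448.
y - mu = -32.15.
D = 2 * (-12.905448 - -32.15) = 38.489104, which rounds to 38.4891.

38.4891


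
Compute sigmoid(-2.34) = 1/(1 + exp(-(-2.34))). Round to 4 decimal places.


exp(2.3400) = 10.3812.
1 + exp(-z) = 11.3812.
sigmoid = 1/11.3812 = 0.0879.

0.0879


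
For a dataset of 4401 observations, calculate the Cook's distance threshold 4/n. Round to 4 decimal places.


The threshold is 4/n.
4/4401 = 0.0009.

0.0009


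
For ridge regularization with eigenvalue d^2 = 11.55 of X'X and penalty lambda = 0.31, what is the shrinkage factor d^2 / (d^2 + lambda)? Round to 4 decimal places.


Compute the denominator: 11.55 + 0.31 = 11.8600.
Shrinkage factor = 11.55 / 11.8600 = 0.9739.

0.9739


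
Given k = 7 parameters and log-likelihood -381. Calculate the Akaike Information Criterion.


AIC = 2*7 - 2*(-381).
= 14 + 762 = 776.

776


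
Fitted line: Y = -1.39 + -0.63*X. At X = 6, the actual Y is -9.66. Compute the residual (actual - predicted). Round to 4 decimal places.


Fitted value at X = 6 is yhat = -1.39 + -0.63*6 = -5.1700.
Residual = -9.66 - -5.1700 = -4.4900.

-4.4900


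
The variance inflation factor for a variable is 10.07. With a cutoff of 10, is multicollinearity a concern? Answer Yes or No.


Check: VIF = 10.07 vs threshold = 10.
Since 10.07 >= 10, the answer is Yes.

Yes


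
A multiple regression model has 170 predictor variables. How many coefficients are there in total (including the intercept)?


Including the intercept, the model has 170 predictor coefficients + 1 intercept.
Total = 171.

171


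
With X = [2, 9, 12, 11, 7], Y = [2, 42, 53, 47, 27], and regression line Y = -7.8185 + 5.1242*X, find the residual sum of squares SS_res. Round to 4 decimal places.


Compute predicted values, then residuals = yi - yhat_i.
Residuals: [-0.4299, 3.7007, -0.6719, -1.5477, -1.0509].
SSres = sum(residual^2) = 17.8312.

17.8312


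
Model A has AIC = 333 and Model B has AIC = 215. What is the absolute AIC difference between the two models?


Absolute difference = |333 - 215| = 118.
The model with lower AIC (B) is preferred.

118
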